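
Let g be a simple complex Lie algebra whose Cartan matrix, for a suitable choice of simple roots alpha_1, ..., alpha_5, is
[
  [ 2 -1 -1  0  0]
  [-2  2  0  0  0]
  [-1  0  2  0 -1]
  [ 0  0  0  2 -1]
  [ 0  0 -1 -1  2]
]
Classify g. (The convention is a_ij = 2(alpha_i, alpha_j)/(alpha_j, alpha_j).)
The matrix has rank 5 with 2's on the diagonal. Reading the off-diagonal entries as Dynkin edges (a single edge where a_ij = a_ji = -1; a double or triple edge where a_ij * a_ji = 2 or 3), the diagram is a chain of 5 nodes with a double edge at one end; the terminal node there is the unique long simple root (C_5). One simple-root ordering that puts it in standard form is (alpha_4, alpha_5, alpha_3, alpha_1, alpha_2). So the algebra is type C_5, i.e. sp(10).

C_5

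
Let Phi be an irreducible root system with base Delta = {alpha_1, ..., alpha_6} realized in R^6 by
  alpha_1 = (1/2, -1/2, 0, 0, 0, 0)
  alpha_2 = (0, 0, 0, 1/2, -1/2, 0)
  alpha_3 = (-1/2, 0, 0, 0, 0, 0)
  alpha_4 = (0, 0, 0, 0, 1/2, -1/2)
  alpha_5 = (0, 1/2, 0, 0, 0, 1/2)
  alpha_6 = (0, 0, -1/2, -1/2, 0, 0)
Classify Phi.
type B_6

Compute the Cartan integers a_ij = 2(alpha_i, alpha_j)/(alpha_j, alpha_j); the resulting 6x6 Cartan matrix is
[[2, 0, -2, 0, -1, 0], [0, 2, 0, -1, 0, -1], [-1, 0, 2, 0, 0, 0], [0, -1, 0, 2, -1, 0], [-1, 0, 0, -1, 2, 0], [0, -1, 0, 0, 0, 2]].
The roots have two lengths (squared-length ratio 2:1); the short ones are alpha_{3}. The associated Dynkin diagram is a chain of 6 nodes with a double edge at one end; the terminal node there is the unique short simple root (B_6), so the type is B_6 (the algebra so(13)).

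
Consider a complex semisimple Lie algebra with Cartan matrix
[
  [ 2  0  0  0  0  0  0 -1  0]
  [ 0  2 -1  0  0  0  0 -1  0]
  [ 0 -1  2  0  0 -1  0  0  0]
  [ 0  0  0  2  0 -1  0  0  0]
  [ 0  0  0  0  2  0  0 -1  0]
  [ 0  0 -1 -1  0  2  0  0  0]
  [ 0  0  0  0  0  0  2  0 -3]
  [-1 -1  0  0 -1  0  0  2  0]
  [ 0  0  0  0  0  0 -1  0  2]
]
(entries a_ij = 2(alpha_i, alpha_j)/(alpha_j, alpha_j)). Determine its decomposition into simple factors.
type D_7 ⊕ type G_2

The diagram associated to this matrix has two connected components: the simple roots {alpha_1, alpha_2, alpha_3, alpha_4, alpha_5, alpha_6, alpha_8} form a chain of 5 nodes with a fork of two nodes at one end (D_7), and {alpha_7, alpha_9} form two nodes joined by a triple edge (G_2). A semisimple Lie algebra decomposes uniquely as the direct sum of simple ideals, one per connected component of its Dynkin diagram, so g ≅ D_7 ⊕ G_2 (dimension 91 + 14 = 105).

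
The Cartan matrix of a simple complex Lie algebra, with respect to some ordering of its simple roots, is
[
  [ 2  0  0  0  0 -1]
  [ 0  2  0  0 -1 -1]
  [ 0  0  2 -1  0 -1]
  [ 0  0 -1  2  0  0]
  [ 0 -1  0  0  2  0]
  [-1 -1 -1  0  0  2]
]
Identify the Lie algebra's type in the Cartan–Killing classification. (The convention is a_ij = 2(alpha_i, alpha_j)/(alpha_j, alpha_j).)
E6

The matrix has rank 6 with 2's on the diagonal. Reading the off-diagonal entries as Dynkin edges (a single edge where a_ij = a_ji = -1; a double or triple edge where a_ij * a_ji = 2 or 3), the diagram is a chain of 5 nodes with one extra node attached to the third node from one end (E_6). One simple-root ordering that puts it in standard form is (alpha_4, alpha_1, alpha_3, alpha_6, alpha_2, alpha_5). So the algebra is type E_6.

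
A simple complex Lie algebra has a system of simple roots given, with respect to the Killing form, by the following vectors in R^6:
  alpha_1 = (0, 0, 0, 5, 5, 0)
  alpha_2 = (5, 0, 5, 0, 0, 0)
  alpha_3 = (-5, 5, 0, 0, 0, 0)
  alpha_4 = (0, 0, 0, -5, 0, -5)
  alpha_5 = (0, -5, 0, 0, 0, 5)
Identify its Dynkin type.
Compute the Cartan integers a_ij = 2(alpha_i, alpha_j)/(alpha_j, alpha_j); the resulting 5x5 Cartan matrix is
[[2, 0, 0, -1, 0], [0, 2, -1, 0, 0], [0, -1, 2, 0, -1], [-1, 0, 0, 2, -1], [0, 0, -1, -1, 2]].
All simple roots have the same length, so the diagram is simply laced. The associated Dynkin diagram is a chain of 5 nodes with single edges (A_5), so the type is A_5 (the algebra sl(6)).

type A_5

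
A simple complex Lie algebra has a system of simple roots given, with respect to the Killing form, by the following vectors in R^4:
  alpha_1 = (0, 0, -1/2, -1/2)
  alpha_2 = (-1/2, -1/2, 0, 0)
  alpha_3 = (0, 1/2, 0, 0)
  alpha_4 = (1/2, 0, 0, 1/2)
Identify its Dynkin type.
B_4 (so(9))

Compute the Cartan integers a_ij = 2(alpha_i, alpha_j)/(alpha_j, alpha_j); the resulting 4x4 Cartan matrix is
[[2, 0, 0, -1], [0, 2, -2, -1], [0, -1, 2, 0], [-1, -1, 0, 2]].
The roots have two lengths (squared-length ratio 2:1); the short ones are alpha_{3}. The associated Dynkin diagram is a chain of 4 nodes with a double edge at one end; the terminal node there is the unique short simple root (B_4), so the type is B_4 (the algebra so(9)).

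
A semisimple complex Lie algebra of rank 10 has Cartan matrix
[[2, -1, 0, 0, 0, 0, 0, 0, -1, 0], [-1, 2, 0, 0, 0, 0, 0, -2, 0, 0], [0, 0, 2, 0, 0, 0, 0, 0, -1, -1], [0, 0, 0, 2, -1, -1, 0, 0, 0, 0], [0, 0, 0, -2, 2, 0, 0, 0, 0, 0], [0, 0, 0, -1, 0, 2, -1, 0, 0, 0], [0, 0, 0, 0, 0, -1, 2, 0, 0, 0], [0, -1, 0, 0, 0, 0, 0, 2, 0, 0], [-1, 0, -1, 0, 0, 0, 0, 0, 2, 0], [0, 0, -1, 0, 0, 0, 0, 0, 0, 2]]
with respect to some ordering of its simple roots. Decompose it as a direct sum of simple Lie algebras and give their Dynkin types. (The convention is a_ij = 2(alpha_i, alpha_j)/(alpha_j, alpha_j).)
The diagram associated to this matrix has two connected components: the simple roots {alpha_1, alpha_2, alpha_3, alpha_8, alpha_9, alpha_10} form a chain of 6 nodes with a double edge at one end; the terminal node there is the unique short simple root (B_6), and {alpha_4, alpha_5, alpha_6, alpha_7} form a chain of 4 nodes with a double edge at one end; the terminal node there is the unique long simple root (C_4). A semisimple Lie algebra decomposes uniquely as the direct sum of simple ideals, one per connected component of its Dynkin diagram, so g ≅ B_6 ⊕ C_4 (dimension 78 + 36 = 114).

B_6 + C_4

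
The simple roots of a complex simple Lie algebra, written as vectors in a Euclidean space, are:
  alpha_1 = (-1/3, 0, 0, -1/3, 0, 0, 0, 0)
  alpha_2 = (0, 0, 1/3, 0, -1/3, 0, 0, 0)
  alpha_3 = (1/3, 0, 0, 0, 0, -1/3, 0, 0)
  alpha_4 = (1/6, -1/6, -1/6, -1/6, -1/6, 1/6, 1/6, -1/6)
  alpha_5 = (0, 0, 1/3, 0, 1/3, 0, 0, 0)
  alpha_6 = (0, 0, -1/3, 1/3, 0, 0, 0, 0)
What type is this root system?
E_6

Compute the Cartan integers a_ij = 2(alpha_i, alpha_j)/(alpha_j, alpha_j); the resulting 6x6 Cartan matrix is
[[2, 0, -1, 0, 0, -1], [0, 2, 0, 0, 0, -1], [-1, 0, 2, 0, 0, 0], [0, 0, 0, 2, -1, 0], [0, 0, 0, -1, 2, -1], [-1, -1, 0, 0, -1, 2]].
All simple roots have the same length, so the diagram is simply laced. The associated Dynkin diagram is a chain of 5 nodes with one extra node attached to the third node from one end (E_6), so the type is E_6.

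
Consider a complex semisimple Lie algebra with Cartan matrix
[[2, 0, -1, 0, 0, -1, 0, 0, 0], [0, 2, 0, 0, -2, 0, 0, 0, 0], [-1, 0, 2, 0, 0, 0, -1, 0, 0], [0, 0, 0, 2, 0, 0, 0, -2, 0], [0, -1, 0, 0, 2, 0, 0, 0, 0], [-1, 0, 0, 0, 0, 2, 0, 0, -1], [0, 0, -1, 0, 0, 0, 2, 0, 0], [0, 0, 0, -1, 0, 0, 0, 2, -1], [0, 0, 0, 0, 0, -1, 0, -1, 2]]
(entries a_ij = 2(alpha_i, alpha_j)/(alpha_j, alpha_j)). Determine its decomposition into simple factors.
type B_2 ⊕ type C_7

The diagram associated to this matrix has two connected components: the simple roots {alpha_2, alpha_5} form a chain of 2 nodes with a double edge at one end; the terminal node there is the unique short simple root (B_2), and {alpha_1, alpha_3, alpha_4, alpha_6, alpha_7, alpha_8, alpha_9} form a chain of 7 nodes with a double edge at one end; the terminal node there is the unique long simple root (C_7). A semisimple Lie algebra decomposes uniquely as the direct sum of simple ideals, one per connected component of its Dynkin diagram, so g ≅ B_2 ⊕ C_7 (dimension 10 + 105 = 115).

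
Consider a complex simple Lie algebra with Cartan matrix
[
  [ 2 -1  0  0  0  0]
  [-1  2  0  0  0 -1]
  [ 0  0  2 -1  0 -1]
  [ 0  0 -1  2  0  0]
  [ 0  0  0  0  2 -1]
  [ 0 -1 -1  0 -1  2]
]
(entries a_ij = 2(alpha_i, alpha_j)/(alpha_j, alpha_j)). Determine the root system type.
type E_6

The matrix has rank 6 with 2's on the diagonal. Reading the off-diagonal entries as Dynkin edges (a single edge where a_ij = a_ji = -1; a double or triple edge where a_ij * a_ji = 2 or 3), the diagram is a chain of 5 nodes with one extra node attached to the third node from one end (E_6). One simple-root ordering that puts it in standard form is (alpha_4, alpha_5, alpha_3, alpha_6, alpha_2, alpha_1). So the algebra is type E_6.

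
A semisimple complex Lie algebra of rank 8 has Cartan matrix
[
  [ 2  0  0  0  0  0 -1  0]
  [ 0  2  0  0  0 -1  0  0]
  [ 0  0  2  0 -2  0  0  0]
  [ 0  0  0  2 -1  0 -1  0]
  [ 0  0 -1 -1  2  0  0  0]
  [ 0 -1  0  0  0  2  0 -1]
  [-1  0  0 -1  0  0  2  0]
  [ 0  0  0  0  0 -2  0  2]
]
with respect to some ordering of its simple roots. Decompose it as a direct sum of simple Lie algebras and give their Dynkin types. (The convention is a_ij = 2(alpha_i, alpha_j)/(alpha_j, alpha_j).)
C_3 (sp(6)) + C_5 (sp(10))

The diagram associated to this matrix has two connected components: the simple roots {alpha_2, alpha_6, alpha_8} form a chain of 3 nodes with a double edge at one end; the terminal node there is the unique long simple root (C_3), and {alpha_1, alpha_3, alpha_4, alpha_5, alpha_7} form a chain of 5 nodes with a double edge at one end; the terminal node there is the unique long simple root (C_5). A semisimple Lie algebra decomposes uniquely as the direct sum of simple ideals, one per connected component of its Dynkin diagram, so g ≅ C_3 ⊕ C_5 (dimension 21 + 55 = 76).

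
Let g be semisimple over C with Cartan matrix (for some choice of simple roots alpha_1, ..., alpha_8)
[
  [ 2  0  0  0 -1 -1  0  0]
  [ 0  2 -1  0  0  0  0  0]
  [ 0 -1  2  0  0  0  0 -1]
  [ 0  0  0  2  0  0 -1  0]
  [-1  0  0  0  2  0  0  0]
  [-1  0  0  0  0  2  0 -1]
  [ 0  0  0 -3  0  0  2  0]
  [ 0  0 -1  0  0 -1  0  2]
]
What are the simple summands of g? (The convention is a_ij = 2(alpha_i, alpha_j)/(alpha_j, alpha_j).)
The diagram associated to this matrix has two connected components: the simple roots {alpha_1, alpha_2, alpha_3, alpha_5, alpha_6, alpha_8} form a chain of 6 nodes with single edges (A_6), and {alpha_4, alpha_7} form two nodes joined by a triple edge (G_2). A semisimple Lie algebra decomposes uniquely as the direct sum of simple ideals, one per connected component of its Dynkin diagram, so g ≅ A_6 ⊕ G_2 (dimension 48 + 14 = 62).

A_6 ⊕ G_2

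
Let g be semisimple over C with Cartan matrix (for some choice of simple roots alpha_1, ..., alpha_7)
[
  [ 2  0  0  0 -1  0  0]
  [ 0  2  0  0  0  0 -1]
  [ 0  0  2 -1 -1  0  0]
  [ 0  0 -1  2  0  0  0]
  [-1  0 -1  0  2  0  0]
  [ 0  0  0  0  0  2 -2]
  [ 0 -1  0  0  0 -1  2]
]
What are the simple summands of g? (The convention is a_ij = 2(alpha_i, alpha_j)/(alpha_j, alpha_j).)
A4 + C3

The diagram associated to this matrix has two connected components: the simple roots {alpha_1, alpha_3, alpha_4, alpha_5} form a chain of 4 nodes with single edges (A_4), and {alpha_2, alpha_6, alpha_7} form a chain of 3 nodes with a double edge at one end; the terminal node there is the unique long simple root (C_3). A semisimple Lie algebra decomposes uniquely as the direct sum of simple ideals, one per connected component of its Dynkin diagram, so g ≅ A_4 ⊕ C_3 (dimension 24 + 21 = 45).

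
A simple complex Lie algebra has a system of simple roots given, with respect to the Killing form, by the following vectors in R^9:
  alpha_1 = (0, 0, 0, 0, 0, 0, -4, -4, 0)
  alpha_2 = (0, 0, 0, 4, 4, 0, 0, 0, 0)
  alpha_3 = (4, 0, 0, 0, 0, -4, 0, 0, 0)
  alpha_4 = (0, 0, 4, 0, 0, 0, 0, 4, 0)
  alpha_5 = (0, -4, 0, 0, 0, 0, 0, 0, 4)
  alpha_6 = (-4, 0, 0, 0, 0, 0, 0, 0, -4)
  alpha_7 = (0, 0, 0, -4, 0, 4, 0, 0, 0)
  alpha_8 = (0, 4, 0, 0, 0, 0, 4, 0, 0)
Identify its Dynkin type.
A_8 (sl(9))

Compute the Cartan integers a_ij = 2(alpha_i, alpha_j)/(alpha_j, alpha_j); the resulting 8x8 Cartan matrix is
[[2, 0, 0, -1, 0, 0, 0, -1], [0, 2, 0, 0, 0, 0, -1, 0], [0, 0, 2, 0, 0, -1, -1, 0], [-1, 0, 0, 2, 0, 0, 0, 0], [0, 0, 0, 0, 2, -1, 0, -1], [0, 0, -1, 0, -1, 2, 0, 0], [0, -1, -1, 0, 0, 0, 2, 0], [-1, 0, 0, 0, -1, 0, 0, 2]].
All simple roots have the same length, so the diagram is simply laced. The associated Dynkin diagram is a chain of 8 nodes with single edges (A_8), so the type is A_8 (the algebra sl(9)).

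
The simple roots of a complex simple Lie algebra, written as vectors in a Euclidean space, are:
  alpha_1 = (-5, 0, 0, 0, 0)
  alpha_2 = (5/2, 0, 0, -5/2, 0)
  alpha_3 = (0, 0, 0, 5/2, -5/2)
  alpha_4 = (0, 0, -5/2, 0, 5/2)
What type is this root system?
Compute the Cartan integers a_ij = 2(alpha_i, alpha_j)/(alpha_j, alpha_j); the resulting 4x4 Cartan matrix is
[[2, -2, 0, 0], [-1, 2, -1, 0], [0, -1, 2, -1], [0, 0, -1, 2]].
The roots have two lengths (squared-length ratio 2:1); the short ones are alpha_{2,3,4}. The associated Dynkin diagram is a chain of 4 nodes with a double edge at one end; the terminal node there is the unique long simple root (C_4), so the type is C_4 (the algebra sp(8)).

C_4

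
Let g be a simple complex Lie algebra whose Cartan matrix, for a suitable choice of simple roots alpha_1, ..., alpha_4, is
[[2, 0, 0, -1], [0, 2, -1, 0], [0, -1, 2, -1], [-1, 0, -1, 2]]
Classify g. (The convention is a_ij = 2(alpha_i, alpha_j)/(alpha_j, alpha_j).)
The matrix has rank 4 with 2's on the diagonal. Reading the off-diagonal entries as Dynkin edges (a single edge where a_ij = a_ji = -1; a double or triple edge where a_ij * a_ji = 2 or 3), the diagram is a chain of 4 nodes with single edges (A_4). One simple-root ordering that puts it in standard form is (alpha_1, alpha_4, alpha_3, alpha_2). So the algebra is type A_4, i.e. sl(5).

A4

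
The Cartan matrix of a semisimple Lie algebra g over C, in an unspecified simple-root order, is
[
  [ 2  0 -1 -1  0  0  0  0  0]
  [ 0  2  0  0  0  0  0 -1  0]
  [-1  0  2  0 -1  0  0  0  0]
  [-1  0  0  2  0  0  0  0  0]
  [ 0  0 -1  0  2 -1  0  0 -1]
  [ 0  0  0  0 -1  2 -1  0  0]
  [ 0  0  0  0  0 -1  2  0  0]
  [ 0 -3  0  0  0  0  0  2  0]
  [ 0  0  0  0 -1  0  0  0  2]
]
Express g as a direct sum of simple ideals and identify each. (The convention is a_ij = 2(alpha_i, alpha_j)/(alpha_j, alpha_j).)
The diagram associated to this matrix has two connected components: the simple roots {alpha_1, alpha_3, alpha_4, alpha_5, alpha_6, alpha_7, alpha_9} form a chain of 6 nodes with one extra node attached to the third node from one end (E_7), and {alpha_2, alpha_8} form two nodes joined by a triple edge (G_2). A semisimple Lie algebra decomposes uniquely as the direct sum of simple ideals, one per connected component of its Dynkin diagram, so g ≅ E_7 ⊕ G_2 (dimension 133 + 14 = 147).

type E_7 ⊕ type G_2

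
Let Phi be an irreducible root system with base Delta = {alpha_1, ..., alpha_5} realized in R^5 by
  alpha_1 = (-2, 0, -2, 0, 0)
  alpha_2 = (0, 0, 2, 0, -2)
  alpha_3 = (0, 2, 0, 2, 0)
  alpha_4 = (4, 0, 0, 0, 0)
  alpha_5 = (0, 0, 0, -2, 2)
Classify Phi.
Compute the Cartan integers a_ij = 2(alpha_i, alpha_j)/(alpha_j, alpha_j); the resulting 5x5 Cartan matrix is
[[2, -1, 0, -1, 0], [-1, 2, 0, 0, -1], [0, 0, 2, 0, -1], [-2, 0, 0, 2, 0], [0, -1, -1, 0, 2]].
The roots have two lengths (squared-length ratio 2:1); the short ones are alpha_{1,2,3,5}. The associated Dynkin diagram is a chain of 5 nodes with a double edge at one end; the terminal node there is the unique long simple root (C_5), so the type is C_5 (the algebra sp(10)).

C_5 (sp(10))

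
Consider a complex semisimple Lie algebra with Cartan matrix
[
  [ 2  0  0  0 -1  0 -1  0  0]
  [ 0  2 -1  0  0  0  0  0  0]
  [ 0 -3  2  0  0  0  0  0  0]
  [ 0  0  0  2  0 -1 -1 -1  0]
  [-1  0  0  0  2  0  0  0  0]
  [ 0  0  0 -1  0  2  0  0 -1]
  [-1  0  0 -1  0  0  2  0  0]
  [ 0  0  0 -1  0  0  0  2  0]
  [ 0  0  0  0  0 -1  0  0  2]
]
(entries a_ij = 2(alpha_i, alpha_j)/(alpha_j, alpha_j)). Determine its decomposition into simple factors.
E_7 + G_2

The diagram associated to this matrix has two connected components: the simple roots {alpha_1, alpha_4, alpha_5, alpha_6, alpha_7, alpha_8, alpha_9} form a chain of 6 nodes with one extra node attached to the third node from one end (E_7), and {alpha_2, alpha_3} form two nodes joined by a triple edge (G_2). A semisimple Lie algebra decomposes uniquely as the direct sum of simple ideals, one per connected component of its Dynkin diagram, so g ≅ E_7 ⊕ G_2 (dimension 133 + 14 = 147).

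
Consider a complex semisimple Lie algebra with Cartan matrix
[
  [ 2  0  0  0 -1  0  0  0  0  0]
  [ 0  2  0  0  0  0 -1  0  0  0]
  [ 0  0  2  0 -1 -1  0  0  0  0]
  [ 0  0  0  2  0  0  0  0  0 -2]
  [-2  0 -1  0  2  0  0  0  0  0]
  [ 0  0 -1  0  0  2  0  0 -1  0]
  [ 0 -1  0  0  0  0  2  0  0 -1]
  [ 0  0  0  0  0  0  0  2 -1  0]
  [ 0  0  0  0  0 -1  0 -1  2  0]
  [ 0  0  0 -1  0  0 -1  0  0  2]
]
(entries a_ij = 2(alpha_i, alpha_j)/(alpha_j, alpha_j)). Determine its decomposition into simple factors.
type B_6 + type C_4

The diagram associated to this matrix has two connected components: the simple roots {alpha_1, alpha_3, alpha_5, alpha_6, alpha_8, alpha_9} form a chain of 6 nodes with a double edge at one end; the terminal node there is the unique short simple root (B_6), and {alpha_2, alpha_4, alpha_7, alpha_10} form a chain of 4 nodes with a double edge at one end; the terminal node there is the unique long simple root (C_4). A semisimple Lie algebra decomposes uniquely as the direct sum of simple ideals, one per connected component of its Dynkin diagram, so g ≅ B_6 ⊕ C_4 (dimension 78 + 36 = 114).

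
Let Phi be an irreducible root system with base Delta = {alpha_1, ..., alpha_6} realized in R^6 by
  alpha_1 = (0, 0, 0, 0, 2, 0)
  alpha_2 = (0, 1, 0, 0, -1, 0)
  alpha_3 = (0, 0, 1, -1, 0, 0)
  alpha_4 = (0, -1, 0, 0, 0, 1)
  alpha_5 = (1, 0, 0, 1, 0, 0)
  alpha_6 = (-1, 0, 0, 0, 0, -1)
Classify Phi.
type C_6

Compute the Cartan integers a_ij = 2(alpha_i, alpha_j)/(alpha_j, alpha_j); the resulting 6x6 Cartan matrix is
[[2, -2, 0, 0, 0, 0], [-1, 2, 0, -1, 0, 0], [0, 0, 2, 0, -1, 0], [0, -1, 0, 2, 0, -1], [0, 0, -1, 0, 2, -1], [0, 0, 0, -1, -1, 2]].
The roots have two lengths (squared-length ratio 2:1); the short ones are alpha_{2,3,4,5,6}. The associated Dynkin diagram is a chain of 6 nodes with a double edge at one end; the terminal node there is the unique long simple root (C_6), so the type is C_6 (the algebra sp(12)).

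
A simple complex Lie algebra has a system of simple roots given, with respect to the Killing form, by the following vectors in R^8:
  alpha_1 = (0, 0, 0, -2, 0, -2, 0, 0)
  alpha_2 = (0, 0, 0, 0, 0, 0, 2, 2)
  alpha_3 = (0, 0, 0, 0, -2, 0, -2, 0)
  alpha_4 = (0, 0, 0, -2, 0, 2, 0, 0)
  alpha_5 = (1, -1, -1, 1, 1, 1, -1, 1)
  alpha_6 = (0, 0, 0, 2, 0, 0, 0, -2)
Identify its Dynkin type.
Compute the Cartan integers a_ij = 2(alpha_i, alpha_j)/(alpha_j, alpha_j); the resulting 6x6 Cartan matrix is
[[2, 0, 0, 0, -1, -1], [0, 2, -1, 0, 0, -1], [0, -1, 2, 0, 0, 0], [0, 0, 0, 2, 0, -1], [-1, 0, 0, 0, 2, 0], [-1, -1, 0, -1, 0, 2]].
All simple roots have the same length, so the diagram is simply laced. The associated Dynkin diagram is a chain of 5 nodes with one extra node attached to the third node from one end (E_6), so the type is E_6.

E6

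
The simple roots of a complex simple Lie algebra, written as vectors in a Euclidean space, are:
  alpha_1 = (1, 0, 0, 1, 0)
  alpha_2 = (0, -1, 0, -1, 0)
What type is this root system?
A_2

Compute the Cartan integers a_ij = 2(alpha_i, alpha_j)/(alpha_j, alpha_j); the resulting 2x2 Cartan matrix is
[[2, -1], [-1, 2]].
All simple roots have the same length, so the diagram is simply laced. The associated Dynkin diagram is a chain of 2 nodes with single edges (A_2), so the type is A_2 (the algebra sl(3)).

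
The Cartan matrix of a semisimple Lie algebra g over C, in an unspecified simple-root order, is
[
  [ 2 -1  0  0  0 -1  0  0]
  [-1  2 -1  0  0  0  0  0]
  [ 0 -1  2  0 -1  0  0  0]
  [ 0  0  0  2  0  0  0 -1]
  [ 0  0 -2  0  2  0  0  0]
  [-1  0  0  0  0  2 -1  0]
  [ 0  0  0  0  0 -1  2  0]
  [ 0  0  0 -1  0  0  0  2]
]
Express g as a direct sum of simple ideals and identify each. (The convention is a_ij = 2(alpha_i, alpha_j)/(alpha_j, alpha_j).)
A2 ⊕ C6

The diagram associated to this matrix has two connected components: the simple roots {alpha_4, alpha_8} form a chain of 2 nodes with single edges (A_2), and {alpha_1, alpha_2, alpha_3, alpha_5, alpha_6, alpha_7} form a chain of 6 nodes with a double edge at one end; the terminal node there is the unique long simple root (C_6). A semisimple Lie algebra decomposes uniquely as the direct sum of simple ideals, one per connected component of its Dynkin diagram, so g ≅ A_2 ⊕ C_6 (dimension 8 + 78 = 86).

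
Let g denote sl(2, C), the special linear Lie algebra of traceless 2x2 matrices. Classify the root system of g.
A_1 (sl(2))

This is sl(2), which has dimension 2^2 - 1 = 3 and rank 2 - 1 = 1 (a Cartan subalgebra is the diagonal traceless matrices). In the classification of classical Lie algebras, the special linear algebra sl(n+1) has type A_n; here n = 1, so the Dynkin diagram is a chain of 1 nodes with single edges (A_1). Hence the type is A_1.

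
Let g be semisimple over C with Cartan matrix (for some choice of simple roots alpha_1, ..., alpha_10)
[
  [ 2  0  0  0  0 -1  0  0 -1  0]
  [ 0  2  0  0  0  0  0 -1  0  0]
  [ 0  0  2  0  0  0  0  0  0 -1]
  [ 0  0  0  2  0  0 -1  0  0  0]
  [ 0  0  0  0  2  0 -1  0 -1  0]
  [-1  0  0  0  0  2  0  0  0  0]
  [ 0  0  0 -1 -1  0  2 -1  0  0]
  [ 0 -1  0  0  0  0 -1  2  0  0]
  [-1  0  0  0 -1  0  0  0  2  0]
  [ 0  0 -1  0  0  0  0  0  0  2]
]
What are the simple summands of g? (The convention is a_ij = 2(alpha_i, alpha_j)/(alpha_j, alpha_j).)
The diagram associated to this matrix has two connected components: the simple roots {alpha_3, alpha_10} form a chain of 2 nodes with single edges (A_2), and {alpha_1, alpha_2, alpha_4, alpha_5, alpha_6, alpha_7, alpha_8, alpha_9} form a chain of 7 nodes with one extra node attached to the third node from one end (E_8). A semisimple Lie algebra decomposes uniquely as the direct sum of simple ideals, one per connected component of its Dynkin diagram, so g ≅ A_2 ⊕ E_8 (dimension 8 + 248 = 256).

A_2 ⊕ E_8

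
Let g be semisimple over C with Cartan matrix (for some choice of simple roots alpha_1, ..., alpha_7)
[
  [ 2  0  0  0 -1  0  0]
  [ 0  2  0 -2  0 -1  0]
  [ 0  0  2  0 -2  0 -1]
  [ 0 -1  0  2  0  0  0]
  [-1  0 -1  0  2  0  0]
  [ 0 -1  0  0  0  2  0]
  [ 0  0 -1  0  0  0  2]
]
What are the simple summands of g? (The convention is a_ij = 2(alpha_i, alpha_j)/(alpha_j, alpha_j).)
B_3 + F_4

The diagram associated to this matrix has two connected components: the simple roots {alpha_2, alpha_4, alpha_6} form a chain of 3 nodes with a double edge at one end; the terminal node there is the unique short simple root (B_3), and {alpha_1, alpha_3, alpha_5, alpha_7} form a chain of 4 nodes with a double edge between the middle two (F_4). A semisimple Lie algebra decomposes uniquely as the direct sum of simple ideals, one per connected component of its Dynkin diagram, so g ≅ B_3 ⊕ F_4 (dimension 21 + 52 = 73).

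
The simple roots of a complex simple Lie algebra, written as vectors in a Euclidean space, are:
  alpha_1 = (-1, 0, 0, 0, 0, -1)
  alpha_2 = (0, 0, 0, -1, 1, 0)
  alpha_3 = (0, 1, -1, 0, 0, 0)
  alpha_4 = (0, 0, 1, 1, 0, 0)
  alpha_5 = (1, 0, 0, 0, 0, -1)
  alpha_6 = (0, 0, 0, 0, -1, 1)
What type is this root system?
Compute the Cartan integers a_ij = 2(alpha_i, alpha_j)/(alpha_j, alpha_j); the resulting 6x6 Cartan matrix is
[[2, 0, 0, 0, 0, -1], [0, 2, 0, -1, 0, -1], [0, 0, 2, -1, 0, 0], [0, -1, -1, 2, 0, 0], [0, 0, 0, 0, 2, -1], [-1, -1, 0, 0, -1, 2]].
All simple roots have the same length, so the diagram is simply laced. The associated Dynkin diagram is a chain of 4 nodes with a fork of two nodes at one end (D_6), so the type is D_6 (the algebra so(12)).

D_6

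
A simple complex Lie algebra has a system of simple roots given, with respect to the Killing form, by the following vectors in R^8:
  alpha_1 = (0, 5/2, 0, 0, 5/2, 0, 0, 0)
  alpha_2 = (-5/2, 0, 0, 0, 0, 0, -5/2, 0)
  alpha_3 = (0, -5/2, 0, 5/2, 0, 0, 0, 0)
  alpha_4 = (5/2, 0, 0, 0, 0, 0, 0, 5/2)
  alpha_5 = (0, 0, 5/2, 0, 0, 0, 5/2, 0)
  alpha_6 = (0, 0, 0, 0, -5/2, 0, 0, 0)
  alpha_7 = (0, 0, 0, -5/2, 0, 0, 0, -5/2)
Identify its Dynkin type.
B7

Compute the Cartan integers a_ij = 2(alpha_i, alpha_j)/(alpha_j, alpha_j); the resulting 7x7 Cartan matrix is
[[2, 0, -1, 0, 0, -2, 0], [0, 2, 0, -1, -1, 0, 0], [-1, 0, 2, 0, 0, 0, -1], [0, -1, 0, 2, 0, 0, -1], [0, -1, 0, 0, 2, 0, 0], [-1, 0, 0, 0, 0, 2, 0], [0, 0, -1, -1, 0, 0, 2]].
The roots have two lengths (squared-length ratio 2:1); the short ones are alpha_{6}. The associated Dynkin diagram is a chain of 7 nodes with a double edge at one end; the terminal node there is the unique short simple root (B_7), so the type is B_7 (the algebra so(15)).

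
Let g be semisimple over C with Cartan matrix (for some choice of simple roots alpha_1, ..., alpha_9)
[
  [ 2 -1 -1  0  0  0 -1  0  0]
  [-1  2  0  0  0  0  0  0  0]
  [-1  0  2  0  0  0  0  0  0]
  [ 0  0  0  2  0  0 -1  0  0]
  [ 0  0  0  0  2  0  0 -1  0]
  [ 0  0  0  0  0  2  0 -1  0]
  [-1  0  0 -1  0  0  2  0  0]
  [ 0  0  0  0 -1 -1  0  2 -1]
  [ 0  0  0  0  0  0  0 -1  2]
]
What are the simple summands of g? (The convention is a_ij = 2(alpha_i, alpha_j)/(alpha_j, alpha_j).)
D_4 + D_5

The diagram associated to this matrix has two connected components: the simple roots {alpha_5, alpha_6, alpha_8, alpha_9} form a chain of 2 nodes with a fork of two nodes at one end (D_4), and {alpha_1, alpha_2, alpha_3, alpha_4, alpha_7} form a chain of 3 nodes with a fork of two nodes at one end (D_5). A semisimple Lie algebra decomposes uniquely as the direct sum of simple ideals, one per connected component of its Dynkin diagram, so g ≅ D_4 ⊕ D_5 (dimension 28 + 45 = 73).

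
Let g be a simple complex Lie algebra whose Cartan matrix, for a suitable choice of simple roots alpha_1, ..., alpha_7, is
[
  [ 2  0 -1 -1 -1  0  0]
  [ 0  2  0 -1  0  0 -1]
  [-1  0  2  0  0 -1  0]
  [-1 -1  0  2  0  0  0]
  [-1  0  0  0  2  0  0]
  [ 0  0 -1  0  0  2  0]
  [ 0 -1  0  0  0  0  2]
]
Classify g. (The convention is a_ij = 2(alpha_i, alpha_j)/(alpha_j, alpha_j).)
E_7

The matrix has rank 7 with 2's on the diagonal. Reading the off-diagonal entries as Dynkin edges (a single edge where a_ij = a_ji = -1; a double or triple edge where a_ij * a_ji = 2 or 3), the diagram is a chain of 6 nodes with one extra node attached to the third node from one end (E_7). One simple-root ordering that puts it in standard form is (alpha_6, alpha_5, alpha_3, alpha_1, alpha_4, alpha_2, alpha_7). So the algebra is type E_7.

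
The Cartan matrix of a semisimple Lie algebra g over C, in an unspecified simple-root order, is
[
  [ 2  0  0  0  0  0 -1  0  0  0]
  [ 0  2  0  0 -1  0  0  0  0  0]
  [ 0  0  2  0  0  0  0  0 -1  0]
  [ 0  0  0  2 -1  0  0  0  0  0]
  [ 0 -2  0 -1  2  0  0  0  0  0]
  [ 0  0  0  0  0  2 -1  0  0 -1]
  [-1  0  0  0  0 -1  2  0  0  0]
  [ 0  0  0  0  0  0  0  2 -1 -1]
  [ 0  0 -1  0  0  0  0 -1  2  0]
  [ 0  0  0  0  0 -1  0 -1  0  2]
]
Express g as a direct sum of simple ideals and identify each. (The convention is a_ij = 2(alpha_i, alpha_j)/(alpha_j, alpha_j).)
type A_7 + type B_3

The diagram associated to this matrix has two connected components: the simple roots {alpha_1, alpha_3, alpha_6, alpha_7, alpha_8, alpha_9, alpha_10} form a chain of 7 nodes with single edges (A_7), and {alpha_2, alpha_4, alpha_5} form a chain of 3 nodes with a double edge at one end; the terminal node there is the unique short simple root (B_3). A semisimple Lie algebra decomposes uniquely as the direct sum of simple ideals, one per connected component of its Dynkin diagram, so g ≅ A_7 ⊕ B_3 (dimension 63 + 21 = 84).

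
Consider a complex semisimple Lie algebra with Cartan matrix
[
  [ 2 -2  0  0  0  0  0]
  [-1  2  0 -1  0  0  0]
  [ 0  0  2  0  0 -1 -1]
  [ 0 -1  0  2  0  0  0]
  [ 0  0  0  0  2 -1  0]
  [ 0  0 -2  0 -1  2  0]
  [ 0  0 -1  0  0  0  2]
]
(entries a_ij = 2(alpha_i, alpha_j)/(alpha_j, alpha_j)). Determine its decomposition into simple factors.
The diagram associated to this matrix has two connected components: the simple roots {alpha_1, alpha_2, alpha_4} form a chain of 3 nodes with a double edge at one end; the terminal node there is the unique long simple root (C_3), and {alpha_3, alpha_5, alpha_6, alpha_7} form a chain of 4 nodes with a double edge between the middle two (F_4). A semisimple Lie algebra decomposes uniquely as the direct sum of simple ideals, one per connected component of its Dynkin diagram, so g ≅ C_3 ⊕ F_4 (dimension 21 + 52 = 73).

C_3 + F_4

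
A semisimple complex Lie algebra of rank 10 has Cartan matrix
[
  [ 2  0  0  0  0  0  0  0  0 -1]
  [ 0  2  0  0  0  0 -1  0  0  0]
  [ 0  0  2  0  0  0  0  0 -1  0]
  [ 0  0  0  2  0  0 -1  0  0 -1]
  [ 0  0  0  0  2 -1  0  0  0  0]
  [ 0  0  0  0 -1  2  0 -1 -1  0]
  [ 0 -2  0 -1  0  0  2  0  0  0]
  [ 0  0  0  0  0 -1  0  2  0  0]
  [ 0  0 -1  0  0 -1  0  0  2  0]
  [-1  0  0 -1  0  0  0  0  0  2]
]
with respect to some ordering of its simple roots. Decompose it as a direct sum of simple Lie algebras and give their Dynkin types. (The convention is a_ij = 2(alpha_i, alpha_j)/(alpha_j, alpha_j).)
The diagram associated to this matrix has two connected components: the simple roots {alpha_1, alpha_2, alpha_4, alpha_7, alpha_10} form a chain of 5 nodes with a double edge at one end; the terminal node there is the unique short simple root (B_5), and {alpha_3, alpha_5, alpha_6, alpha_8, alpha_9} form a chain of 3 nodes with a fork of two nodes at one end (D_5). A semisimple Lie algebra decomposes uniquely as the direct sum of simple ideals, one per connected component of its Dynkin diagram, so g ≅ B_5 ⊕ D_5 (dimension 55 + 45 = 100).

type B_5 ⊕ type D_5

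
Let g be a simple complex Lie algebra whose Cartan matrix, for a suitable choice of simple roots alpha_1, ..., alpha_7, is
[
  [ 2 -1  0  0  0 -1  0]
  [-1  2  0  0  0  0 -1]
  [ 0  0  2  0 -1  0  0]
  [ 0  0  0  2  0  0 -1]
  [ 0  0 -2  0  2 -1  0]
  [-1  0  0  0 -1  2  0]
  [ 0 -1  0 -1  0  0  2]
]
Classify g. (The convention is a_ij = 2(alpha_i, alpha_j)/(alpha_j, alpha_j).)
type B_7

The matrix has rank 7 with 2's on the diagonal. Reading the off-diagonal entries as Dynkin edges (a single edge where a_ij = a_ji = -1; a double or triple edge where a_ij * a_ji = 2 or 3), the diagram is a chain of 7 nodes with a double edge at one end; the terminal node there is the unique short simple root (B_7). One simple-root ordering that puts it in standard form is (alpha_4, alpha_7, alpha_2, alpha_1, alpha_6, alpha_5, alpha_3). So the algebra is type B_7, i.e. so(15).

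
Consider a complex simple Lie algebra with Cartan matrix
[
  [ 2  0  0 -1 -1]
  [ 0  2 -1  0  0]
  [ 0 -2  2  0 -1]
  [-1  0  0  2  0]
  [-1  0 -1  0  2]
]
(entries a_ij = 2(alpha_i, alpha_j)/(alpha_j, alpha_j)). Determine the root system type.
type B_5

The matrix has rank 5 with 2's on the diagonal. Reading the off-diagonal entries as Dynkin edges (a single edge where a_ij = a_ji = -1; a double or triple edge where a_ij * a_ji = 2 or 3), the diagram is a chain of 5 nodes with a double edge at one end; the terminal node there is the unique short simple root (B_5). One simple-root ordering that puts it in standard form is (alpha_4, alpha_1, alpha_5, alpha_3, alpha_2). So the algebra is type B_5, i.e. so(11).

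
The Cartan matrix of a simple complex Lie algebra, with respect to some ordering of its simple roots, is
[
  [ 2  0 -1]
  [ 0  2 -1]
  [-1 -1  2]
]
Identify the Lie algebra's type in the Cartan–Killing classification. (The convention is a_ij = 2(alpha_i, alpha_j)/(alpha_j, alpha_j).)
The matrix has rank 3 with 2's on the diagonal. Reading the off-diagonal entries as Dynkin edges (a single edge where a_ij = a_ji = -1; a double or triple edge where a_ij * a_ji = 2 or 3), the diagram is a chain of 3 nodes with single edges (A_3). One simple-root ordering that puts it in standard form is (alpha_1, alpha_3, alpha_2). So the algebra is type A_3, i.e. sl(4).

A_3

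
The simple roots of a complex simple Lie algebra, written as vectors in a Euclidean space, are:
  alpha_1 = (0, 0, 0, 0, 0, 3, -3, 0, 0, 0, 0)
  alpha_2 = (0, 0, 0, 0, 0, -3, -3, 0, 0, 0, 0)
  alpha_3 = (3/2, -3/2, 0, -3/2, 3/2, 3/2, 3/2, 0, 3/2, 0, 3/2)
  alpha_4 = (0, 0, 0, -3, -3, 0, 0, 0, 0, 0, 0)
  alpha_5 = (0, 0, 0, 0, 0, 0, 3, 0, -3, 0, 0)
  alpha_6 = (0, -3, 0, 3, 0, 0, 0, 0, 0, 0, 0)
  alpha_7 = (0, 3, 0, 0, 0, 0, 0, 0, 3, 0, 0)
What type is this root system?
Compute the Cartan integers a_ij = 2(alpha_i, alpha_j)/(alpha_j, alpha_j); the resulting 7x7 Cartan matrix is
[[2, 0, 0, 0, -1, 0, 0], [0, 2, -1, 0, -1, 0, 0], [0, -1, 2, 0, 0, 0, 0], [0, 0, 0, 2, 0, -1, 0], [-1, -1, 0, 0, 2, 0, -1], [0, 0, 0, -1, 0, 2, -1], [0, 0, 0, 0, -1, -1, 2]].
All simple roots have the same length, so the diagram is simply laced. The associated Dynkin diagram is a chain of 6 nodes with one extra node attached to the third node from one end (E_7), so the type is E_7.

type E_7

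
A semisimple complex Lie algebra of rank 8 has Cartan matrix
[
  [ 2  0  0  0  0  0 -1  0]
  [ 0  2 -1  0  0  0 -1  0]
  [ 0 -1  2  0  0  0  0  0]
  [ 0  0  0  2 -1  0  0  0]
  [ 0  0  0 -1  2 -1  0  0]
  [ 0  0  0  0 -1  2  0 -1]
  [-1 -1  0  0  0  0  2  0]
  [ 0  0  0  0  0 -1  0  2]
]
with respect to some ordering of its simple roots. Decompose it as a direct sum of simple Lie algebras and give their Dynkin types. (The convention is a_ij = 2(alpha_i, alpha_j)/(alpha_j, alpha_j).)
The diagram associated to this matrix has two connected components: the simple roots {alpha_1, alpha_2, alpha_3, alpha_7} form a chain of 4 nodes with single edges (A_4), and {alpha_4, alpha_5, alpha_6, alpha_8} form a chain of 4 nodes with single edges (A_4). A semisimple Lie algebra decomposes uniquely as the direct sum of simple ideals, one per connected component of its Dynkin diagram, so g ≅ A_4 ⊕ A_4 (dimension 24 + 24 = 48).

A_4 ⊕ A_4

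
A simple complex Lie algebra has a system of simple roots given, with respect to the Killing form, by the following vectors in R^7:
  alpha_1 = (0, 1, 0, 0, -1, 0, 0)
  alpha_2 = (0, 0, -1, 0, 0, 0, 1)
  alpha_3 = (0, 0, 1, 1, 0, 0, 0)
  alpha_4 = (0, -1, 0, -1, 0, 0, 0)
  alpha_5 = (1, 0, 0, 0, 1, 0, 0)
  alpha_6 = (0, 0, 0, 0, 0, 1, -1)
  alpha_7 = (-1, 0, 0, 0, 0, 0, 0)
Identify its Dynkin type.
B_7 (so(15))

Compute the Cartan integers a_ij = 2(alpha_i, alpha_j)/(alpha_j, alpha_j); the resulting 7x7 Cartan matrix is
[[2, 0, 0, -1, -1, 0, 0], [0, 2, -1, 0, 0, -1, 0], [0, -1, 2, -1, 0, 0, 0], [-1, 0, -1, 2, 0, 0, 0], [-1, 0, 0, 0, 2, 0, -2], [0, -1, 0, 0, 0, 2, 0], [0, 0, 0, 0, -1, 0, 2]].
The roots have two lengths (squared-length ratio 2:1); the short ones are alpha_{7}. The associated Dynkin diagram is a chain of 7 nodes with a double edge at one end; the terminal node there is the unique short simple root (B_7), so the type is B_7 (the algebra so(15)).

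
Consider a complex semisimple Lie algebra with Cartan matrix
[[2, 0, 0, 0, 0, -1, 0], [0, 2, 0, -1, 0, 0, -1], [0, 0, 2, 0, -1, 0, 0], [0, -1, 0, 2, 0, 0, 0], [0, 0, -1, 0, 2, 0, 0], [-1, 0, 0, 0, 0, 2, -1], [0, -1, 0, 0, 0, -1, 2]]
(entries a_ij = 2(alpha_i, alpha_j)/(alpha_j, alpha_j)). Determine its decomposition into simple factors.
The diagram associated to this matrix has two connected components: the simple roots {alpha_3, alpha_5} form a chain of 2 nodes with single edges (A_2), and {alpha_1, alpha_2, alpha_4, alpha_6, alpha_7} form a chain of 5 nodes with single edges (A_5). A semisimple Lie algebra decomposes uniquely as the direct sum of simple ideals, one per connected component of its Dynkin diagram, so g ≅ A_2 ⊕ A_5 (dimension 8 + 35 = 43).

A2 ⊕ A5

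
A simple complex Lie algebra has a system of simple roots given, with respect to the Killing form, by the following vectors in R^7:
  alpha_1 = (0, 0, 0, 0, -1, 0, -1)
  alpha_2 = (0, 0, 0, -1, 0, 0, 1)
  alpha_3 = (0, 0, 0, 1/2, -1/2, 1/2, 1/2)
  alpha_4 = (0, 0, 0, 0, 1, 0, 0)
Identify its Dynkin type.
F_4

Compute the Cartan integers a_ij = 2(alpha_i, alpha_j)/(alpha_j, alpha_j); the resulting 4x4 Cartan matrix is
[[2, -1, 0, -2], [-1, 2, 0, 0], [0, 0, 2, -1], [-1, 0, -1, 2]].
The roots have two lengths (squared-length ratio 2:1); the short ones are alpha_{3,4}. The associated Dynkin diagram is a chain of 4 nodes with a double edge between the middle two (F_4), so the type is F_4.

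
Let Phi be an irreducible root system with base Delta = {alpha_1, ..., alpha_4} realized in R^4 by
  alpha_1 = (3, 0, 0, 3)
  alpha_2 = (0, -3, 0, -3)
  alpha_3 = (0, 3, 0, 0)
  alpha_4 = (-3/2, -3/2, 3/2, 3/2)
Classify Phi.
Compute the Cartan integers a_ij = 2(alpha_i, alpha_j)/(alpha_j, alpha_j); the resulting 4x4 Cartan matrix is
[[2, -1, 0, 0], [-1, 2, -2, 0], [0, -1, 2, -1], [0, 0, -1, 2]].
The roots have two lengths (squared-length ratio 2:1); the short ones are alpha_{3,4}. The associated Dynkin diagram is a chain of 4 nodes with a double edge between the middle two (F_4), so the type is F_4.

F_4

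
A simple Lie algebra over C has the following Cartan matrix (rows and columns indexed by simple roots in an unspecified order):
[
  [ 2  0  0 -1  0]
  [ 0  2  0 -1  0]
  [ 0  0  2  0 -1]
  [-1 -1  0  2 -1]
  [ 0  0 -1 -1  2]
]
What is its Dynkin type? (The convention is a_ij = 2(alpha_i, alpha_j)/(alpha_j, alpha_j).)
The matrix has rank 5 with 2's on the diagonal. Reading the off-diagonal entries as Dynkin edges (a single edge where a_ij = a_ji = -1; a double or triple edge where a_ij * a_ji = 2 or 3), the diagram is a chain of 3 nodes with a fork of two nodes at one end (D_5). One simple-root ordering that puts it in standard form is (alpha_3, alpha_5, alpha_4, alpha_1, alpha_2). So the algebra is type D_5, i.e. so(10).

D_5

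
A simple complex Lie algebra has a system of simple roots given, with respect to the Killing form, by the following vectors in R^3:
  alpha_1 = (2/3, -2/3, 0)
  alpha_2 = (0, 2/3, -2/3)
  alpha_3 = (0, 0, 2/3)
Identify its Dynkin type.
Compute the Cartan integers a_ij = 2(alpha_i, alpha_j)/(alpha_j, alpha_j); the resulting 3x3 Cartan matrix is
[[2, -1, 0], [-1, 2, -2], [0, -1, 2]].
The roots have two lengths (squared-length ratio 2:1); the short ones are alpha_{3}. The associated Dynkin diagram is a chain of 3 nodes with a double edge at one end; the terminal node there is the unique short simple root (B_3), so the type is B_3 (the algebra so(7)).

B_3 (so(7))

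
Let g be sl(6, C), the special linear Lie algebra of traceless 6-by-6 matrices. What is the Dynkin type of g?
This is sl(6), which has dimension 6^2 - 1 = 35 and rank 6 - 1 = 5 (a Cartan subalgebra is the diagonal traceless matrices). In the classification of classical Lie algebras, the special linear algebra sl(n+1) has type A_n; here n = 5, so the Dynkin diagram is a chain of 5 nodes with single edges (A_5). Hence the type is A_5.

A_5 (sl(6))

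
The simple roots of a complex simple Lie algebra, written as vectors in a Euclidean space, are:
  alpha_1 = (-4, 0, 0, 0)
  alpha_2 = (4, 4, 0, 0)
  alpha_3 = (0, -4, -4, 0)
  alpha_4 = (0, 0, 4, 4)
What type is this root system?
Compute the Cartan integers a_ij = 2(alpha_i, alpha_j)/(alpha_j, alpha_j); the resulting 4x4 Cartan matrix is
[[2, -1, 0, 0], [-2, 2, -1, 0], [0, -1, 2, -1], [0, 0, -1, 2]].
The roots have two lengths (squared-length ratio 2:1); the short ones are alpha_{1}. The associated Dynkin diagram is a chain of 4 nodes with a double edge at one end; the terminal node there is the unique short simple root (B_4), so the type is B_4 (the algebra so(9)).

B_4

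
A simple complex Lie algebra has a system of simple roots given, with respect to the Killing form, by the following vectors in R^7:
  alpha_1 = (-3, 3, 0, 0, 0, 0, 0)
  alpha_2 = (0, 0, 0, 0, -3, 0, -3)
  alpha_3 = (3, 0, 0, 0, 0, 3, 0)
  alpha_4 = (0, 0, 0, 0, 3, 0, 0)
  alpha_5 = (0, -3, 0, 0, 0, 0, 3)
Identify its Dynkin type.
type B_5

Compute the Cartan integers a_ij = 2(alpha_i, alpha_j)/(alpha_j, alpha_j); the resulting 5x5 Cartan matrix is
[[2, 0, -1, 0, -1], [0, 2, 0, -2, -1], [-1, 0, 2, 0, 0], [0, -1, 0, 2, 0], [-1, -1, 0, 0, 2]].
The roots have two lengths (squared-length ratio 2:1); the short ones are alpha_{4}. The associated Dynkin diagram is a chain of 5 nodes with a double edge at one end; the terminal node there is the unique short simple root (B_5), so the type is B_5 (the algebra so(11)).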